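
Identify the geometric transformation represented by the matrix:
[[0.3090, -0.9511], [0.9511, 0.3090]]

This matrix represents: rotation by 72° counterclockwise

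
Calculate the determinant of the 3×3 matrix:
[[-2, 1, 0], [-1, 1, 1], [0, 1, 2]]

Expansion along first row:
det = -2·det([[1,1],[1,2]]) - 1·det([[-1,1],[0,2]]) + 0·det([[-1,1],[0,1]])
    = -2·(1·2 - 1·1) - 1·(-1·2 - 1·0) + 0·(-1·1 - 1·0)
    = -2·1 - 1·-2 + 0·-1
    = -2 + 2 + 0 = 0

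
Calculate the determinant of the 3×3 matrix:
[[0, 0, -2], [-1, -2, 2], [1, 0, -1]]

Expansion along first row:
det = 0·det([[-2,2],[0,-1]]) - 0·det([[-1,2],[1,-1]]) + -2·det([[-1,-2],[1,0]])
    = 0·(-2·-1 - 2·0) - 0·(-1·-1 - 2·1) + -2·(-1·0 - -2·1)
    = 0·2 - 0·-1 + -2·2
    = 0 + 0 + -4 = -4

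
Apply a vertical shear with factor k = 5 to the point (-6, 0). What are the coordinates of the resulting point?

Shear matrix for vertical shear with factor k = 5:
[[1, 0], [5, 1]]
Result: (-6, 0) → (-6, -30)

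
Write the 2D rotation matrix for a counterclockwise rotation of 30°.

Rotation matrix formula: [[cos θ, -sin θ], [sin θ, cos θ]]
For θ = 30°:
cos(30°) = √3/2
sin(30°) = 1/2
Result: [[√3/2, -1/2], [1/2, √3/2]]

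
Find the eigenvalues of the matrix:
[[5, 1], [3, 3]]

Characteristic equation: det(A - λI) = 0
λ² - (trace)λ + (det) = 0
trace = 5 + 3 = 8, det = (5)(3) - (1)(3) = 12
λ² - (8)λ + (12) = 0
λ = (8 ± √((8)² - 4·(12))) / 2 = (8 ± √16) / 2
Solving: λ = 2, 6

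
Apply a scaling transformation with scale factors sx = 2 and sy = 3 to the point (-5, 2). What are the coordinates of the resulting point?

Scaling matrix:
[[2, 0], [0, 3]]
Result: (-5 × 2, 2 × 3) = (-10, 6)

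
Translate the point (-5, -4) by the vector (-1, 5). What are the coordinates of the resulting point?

Translation by (-1, 5) (homogeneous matrix [[1, 0, -1], [0, 1, 5], [0, 0, 1]]):
x' = -5 + -1 = -6
y' = -4 + 5 = 1
Result: (-6, 1)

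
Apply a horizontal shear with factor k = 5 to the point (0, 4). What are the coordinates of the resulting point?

Shear matrix for horizontal shear with factor k = 5:
[[1, 5], [0, 1]]
Result: (0, 4) → (20, 4)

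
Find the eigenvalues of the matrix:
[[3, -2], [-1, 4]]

Characteristic equation: det(A - λI) = 0
λ² - (trace)λ + (det) = 0
trace = 3 + 4 = 7, det = (3)(4) - (-2)(-1) = 10
λ² - (7)λ + (10) = 0
λ = (7 ± √((7)² - 4·(10))) / 2 = (7 ± √9) / 2
Solving: λ = 2, 5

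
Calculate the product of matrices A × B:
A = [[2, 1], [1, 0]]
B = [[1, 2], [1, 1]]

Matrix multiplication:
C[0][0] = 2×1 + 1×1 = 3
C[0][1] = 2×2 + 1×1 = 5
C[1][0] = 1×1 + 0×1 = 1
C[1][1] = 1×2 + 0×1 = 2
Result: [[3, 5], [1, 2]]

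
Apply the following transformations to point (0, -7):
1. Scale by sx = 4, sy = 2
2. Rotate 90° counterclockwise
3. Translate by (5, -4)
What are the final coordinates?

Step 1: Scale → (0, -14)
Step 2: Rotate 90° → (14, 0)
Step 3: Translate → (19, -4)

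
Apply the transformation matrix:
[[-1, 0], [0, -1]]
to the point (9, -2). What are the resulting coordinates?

Matrix multiplication:
[[-1, 0], [0, -1]] × [9, -2]ᵀ
= [(-1)(9) + (0)(-2), (0)(9) + (-1)(-2)]ᵀ
= [-9, 2]ᵀ
Result: (-9, 2)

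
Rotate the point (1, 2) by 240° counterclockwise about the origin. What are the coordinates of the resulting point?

Rotation matrix for 240°: [[cos 240°, -sin 240°], [sin 240°, cos 240°]] ≈ [[-0.500000, 0.866025], [-0.866025, -0.500000]]
[[-0.500000, 0.866025], [-0.866025, -0.500000]] × [1, 2]ᵀ ≈ [1.2321, -1.8660]ᵀ
Result: (1.2321, -1.8660)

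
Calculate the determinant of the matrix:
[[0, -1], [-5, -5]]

For a 2×2 matrix [[a, b], [c, d]], det = ad - bc
det = (0)(-5) - (-1)(-5) = 0 - 5 = -5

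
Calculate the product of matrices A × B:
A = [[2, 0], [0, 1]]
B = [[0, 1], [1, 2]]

Matrix multiplication:
C[0][0] = 2×0 + 0×1 = 0
C[0][1] = 2×1 + 0×2 = 2
C[1][0] = 0×0 + 1×1 = 1
C[1][1] = 0×1 + 1×2 = 2
Result: [[0, 2], [1, 2]]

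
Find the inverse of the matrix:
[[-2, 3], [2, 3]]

For [[a,b],[c,d]], inverse = (1/det)·[[d,-b],[-c,a]]
det = (-2)(3) - (3)(2) = -6 - 6 = -12
Inverse = (1/-12)·[[3, -3], [-2, -2]]
= [[-1/4, 1/4], [1/6, 1/6]]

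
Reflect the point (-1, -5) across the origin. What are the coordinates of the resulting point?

Reflection across origin: (-1, -5) → (1, 5)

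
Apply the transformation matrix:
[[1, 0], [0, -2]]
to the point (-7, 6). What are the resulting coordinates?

Matrix multiplication:
[[1, 0], [0, -2]] × [-7, 6]ᵀ
= [(1)(-7) + (0)(6), (0)(-7) + (-2)(6)]ᵀ
= [-7, -12]ᵀ
Result: (-7, -12)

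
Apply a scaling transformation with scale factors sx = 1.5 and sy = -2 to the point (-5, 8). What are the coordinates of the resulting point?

Scaling matrix:
[[1.50, 0], [0, -2]]
Result: (-5 × 1.5, 8 × -2) = (-7.5, -16)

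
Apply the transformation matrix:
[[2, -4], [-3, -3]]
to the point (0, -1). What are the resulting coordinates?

Matrix multiplication:
[[2, -4], [-3, -3]] × [0, -1]ᵀ
= [(2)(0) + (-4)(-1), (-3)(0) + (-3)(-1)]ᵀ
= [4, 3]ᵀ
Result: (4, 3)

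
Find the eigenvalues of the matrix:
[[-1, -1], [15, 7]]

Characteristic equation: det(A - λI) = 0
λ² - (trace)λ + (det) = 0
trace = -1 + 7 = 6, det = (-1)(7) - (-1)(15) = 8
λ² - (6)λ + (8) = 0
λ = (6 ± √((6)² - 4·(8))) / 2 = (6 ± √4) / 2
Solving: λ = 2, 4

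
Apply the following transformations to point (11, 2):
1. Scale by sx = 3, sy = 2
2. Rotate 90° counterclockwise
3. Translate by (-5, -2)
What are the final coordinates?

Step 1: Scale → (33, 4)
Step 2: Rotate 90° → (-4, 33)
Step 3: Translate → (-9, 31)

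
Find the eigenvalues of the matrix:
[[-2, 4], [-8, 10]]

Characteristic equation: det(A - λI) = 0
λ² - (trace)λ + (det) = 0
trace = -2 + 10 = 8, det = (-2)(10) - (4)(-8) = 12
λ² - (8)λ + (12) = 0
λ = (8 ± √((8)² - 4·(12))) / 2 = (8 ± √16) / 2
Solving: λ = 2, 6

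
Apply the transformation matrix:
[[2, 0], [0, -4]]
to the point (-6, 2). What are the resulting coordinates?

Matrix multiplication:
[[2, 0], [0, -4]] × [-6, 2]ᵀ
= [(2)(-6) + (0)(2), (0)(-6) + (-4)(2)]ᵀ
= [-12, -8]ᵀ
Result: (-12, -8)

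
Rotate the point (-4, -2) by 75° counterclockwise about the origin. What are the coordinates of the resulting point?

Rotation matrix for 75°: [[cos 75°, -sin 75°], [sin 75°, cos 75°]] ≈ [[0.258819, -0.965926], [0.965926, 0.258819]]
[[0.258819, -0.965926], [0.965926, 0.258819]] × [-4, -2]ᵀ ≈ [0.8966, -4.3813]ᵀ
Result: (0.8966, -4.3813)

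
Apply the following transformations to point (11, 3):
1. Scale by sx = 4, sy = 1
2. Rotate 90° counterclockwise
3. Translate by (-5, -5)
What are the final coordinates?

Step 1: Scale → (44, 3)
Step 2: Rotate 90° → (-3, 44)
Step 3: Translate → (-8, 39)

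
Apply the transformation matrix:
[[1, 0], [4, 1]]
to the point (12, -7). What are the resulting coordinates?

Matrix multiplication:
[[1, 0], [4, 1]] × [12, -7]ᵀ
= [(1)(12) + (0)(-7), (4)(12) + (1)(-7)]ᵀ
= [12, 41]ᵀ
Result: (12, 41)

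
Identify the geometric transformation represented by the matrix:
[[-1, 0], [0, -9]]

This matrix represents: non-uniform scaling by sx = -1, sy = -9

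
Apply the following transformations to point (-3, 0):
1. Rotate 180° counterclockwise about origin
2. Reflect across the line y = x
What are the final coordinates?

Step 1: Rotate 180° → (3, 0)
Step 2: Reflect across line y = x → (0, 3)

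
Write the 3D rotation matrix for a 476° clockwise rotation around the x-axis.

Rotation matrix for clockwise 476° around x-axis:
A clockwise rotation by 476° is a counterclockwise rotation by -476°.
cos(-476°) = -0.4384, sin(-476°) = -0.8988
Result: [[1, 0, 0], [0, -0.4384, 0.8988], [0, -0.8988, -0.4384]]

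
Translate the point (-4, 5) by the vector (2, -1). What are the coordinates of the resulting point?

Translation by (2, -1) (homogeneous matrix [[1, 0, 2], [0, 1, -1], [0, 0, 1]]):
x' = -4 + 2 = -2
y' = 5 + -1 = 4
Result: (-2, 4)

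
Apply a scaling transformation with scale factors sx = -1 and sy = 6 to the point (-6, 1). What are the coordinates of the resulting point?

Scaling matrix:
[[-1, 0], [0, 6]]
Result: (-6 × -1, 1 × 6) = (6, 6)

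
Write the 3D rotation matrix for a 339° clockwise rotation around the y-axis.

Rotation matrix for clockwise 339° around y-axis:
A clockwise rotation by 339° is a counterclockwise rotation by -339°.
cos(-339°) = 0.9336, sin(-339°) = 0.3584
Result: [[0.9336, 0, 0.3584], [0, 1, 0], [-0.3584, 0, 0.9336]]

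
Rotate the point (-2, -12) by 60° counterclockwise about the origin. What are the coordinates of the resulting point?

Rotation matrix for 60°: [[cos 60°, -sin 60°], [sin 60°, cos 60°]] ≈ [[0.500000, -0.866025], [0.866025, 0.500000]]
[[0.500000, -0.866025], [0.866025, 0.500000]] × [-2, -12]ᵀ ≈ [9.3923, -7.7321]ᵀ
Result: (9.3923, -7.7321)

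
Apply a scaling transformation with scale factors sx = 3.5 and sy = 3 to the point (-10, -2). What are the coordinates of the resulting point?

Scaling matrix:
[[3.50, 0], [0, 3]]
Result: (-10 × 3.5, -2 × 3) = (-35, -6)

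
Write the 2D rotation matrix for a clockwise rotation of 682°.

Rotation matrix formula: [[cos θ, -sin θ], [sin θ, cos θ]]
A clockwise rotation by 682° is equivalent to a counterclockwise rotation by -682°.
For θ = -682°:
cos(-682°) = 0.7880
sin(-682°) = 0.6157
Result: [[0.7880, -0.6157], [0.6157, 0.7880]]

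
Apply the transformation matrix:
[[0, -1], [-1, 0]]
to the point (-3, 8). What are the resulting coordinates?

Matrix multiplication:
[[0, -1], [-1, 0]] × [-3, 8]ᵀ
= [(0)(-3) + (-1)(8), (-1)(-3) + (0)(8)]ᵀ
= [-8, 3]ᵀ
Result: (-8, 3)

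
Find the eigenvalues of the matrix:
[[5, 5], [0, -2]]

Characteristic equation: det(A - λI) = 0
λ² - (trace)λ + (det) = 0
trace = 5 + -2 = 3, det = (5)(-2) - (5)(0) = -10
λ² - (3)λ + (-10) = 0
λ = (3 ± √((3)² - 4·(-10))) / 2 = (3 ± √49) / 2
Solving: λ = -2, 5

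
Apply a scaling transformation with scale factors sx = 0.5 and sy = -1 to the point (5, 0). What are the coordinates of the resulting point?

Scaling matrix:
[[0.50, 0], [0, -1]]
Result: (5 × 0.5, 0 × -1) = (2.5, 0)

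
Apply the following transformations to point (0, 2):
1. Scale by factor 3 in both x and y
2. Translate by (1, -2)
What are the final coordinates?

Step 1: Scale (0, 2) by 3 → (0, 6)
Step 2: Translate by (1, -2) → (1, 4)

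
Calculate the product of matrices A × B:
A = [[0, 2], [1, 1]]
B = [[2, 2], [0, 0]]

Matrix multiplication:
C[0][0] = 0×2 + 2×0 = 0
C[0][1] = 0×2 + 2×0 = 0
C[1][0] = 1×2 + 1×0 = 2
C[1][1] = 1×2 + 1×0 = 2
Result: [[0, 0], [2, 2]]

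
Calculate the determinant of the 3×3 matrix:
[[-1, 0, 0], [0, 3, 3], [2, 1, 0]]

Expansion along first row:
det = -1·det([[3,3],[1,0]]) - 0·det([[0,3],[2,0]]) + 0·det([[0,3],[2,1]])
    = -1·(3·0 - 3·1) - 0·(0·0 - 3·2) + 0·(0·1 - 3·2)
    = -1·-3 - 0·-6 + 0·-6
    = 3 + 0 + 0 = 3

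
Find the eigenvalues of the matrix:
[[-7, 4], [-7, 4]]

Characteristic equation: det(A - λI) = 0
λ² - (trace)λ + (det) = 0
trace = -7 + 4 = -3, det = (-7)(4) - (4)(-7) = 0
λ² - (-3)λ + (0) = 0
λ = (-3 ± √((-3)² - 4·(0))) / 2 = (-3 ± √9) / 2
Solving: λ = -3, 0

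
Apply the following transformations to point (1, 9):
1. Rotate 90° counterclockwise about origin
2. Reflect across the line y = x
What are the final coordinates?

Step 1: Rotate 90° → (-9, 1)
Step 2: Reflect across line y = x → (1, -9)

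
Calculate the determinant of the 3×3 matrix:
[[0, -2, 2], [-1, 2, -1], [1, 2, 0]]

Expansion along first row:
det = 0·det([[2,-1],[2,0]]) - -2·det([[-1,-1],[1,0]]) + 2·det([[-1,2],[1,2]])
    = 0·(2·0 - -1·2) - -2·(-1·0 - -1·1) + 2·(-1·2 - 2·1)
    = 0·2 - -2·1 + 2·-4
    = 0 + 2 + -8 = -6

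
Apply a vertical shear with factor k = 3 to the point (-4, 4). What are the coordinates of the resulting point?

Shear matrix for vertical shear with factor k = 3:
[[1, 0], [3, 1]]
Result: (-4, 4) → (-4, -8)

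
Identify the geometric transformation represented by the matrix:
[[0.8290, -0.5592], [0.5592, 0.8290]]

This matrix represents: rotation by 34° counterclockwise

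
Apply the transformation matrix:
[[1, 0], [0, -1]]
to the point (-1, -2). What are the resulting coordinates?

Matrix multiplication:
[[1, 0], [0, -1]] × [-1, -2]ᵀ
= [(1)(-1) + (0)(-2), (0)(-1) + (-1)(-2)]ᵀ
= [-1, 2]ᵀ
Result: (-1, 2)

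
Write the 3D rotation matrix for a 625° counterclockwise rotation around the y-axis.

Rotation matrix for counterclockwise 625° around y-axis:
cos(625°) = -0.0872, sin(625°) = -0.9962
Result: [[-0.0872, 0, -0.9962], [0, 1, 0], [0.9962, 0, -0.0872]]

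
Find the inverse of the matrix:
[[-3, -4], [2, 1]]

For [[a,b],[c,d]], inverse = (1/det)·[[d,-b],[-c,a]]
det = (-3)(1) - (-4)(2) = -3 - -8 = 5
Inverse = (1/5)·[[1, 4], [-2, -3]]
= [[1/5, 4/5], [-2/5, -3/5]]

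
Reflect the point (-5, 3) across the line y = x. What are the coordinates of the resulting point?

Reflection across line y = x: (-5, 3) → (3, -5)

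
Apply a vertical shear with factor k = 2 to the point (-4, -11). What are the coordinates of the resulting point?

Shear matrix for vertical shear with factor k = 2:
[[1, 0], [2, 1]]
Result: (-4, -11) → (-4, -19)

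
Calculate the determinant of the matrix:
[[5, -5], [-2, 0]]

For a 2×2 matrix [[a, b], [c, d]], det = ad - bc
det = (5)(0) - (-5)(-2) = 0 - 10 = -10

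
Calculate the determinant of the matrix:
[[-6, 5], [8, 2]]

For a 2×2 matrix [[a, b], [c, d]], det = ad - bc
det = (-6)(2) - (5)(8) = -12 - 40 = -52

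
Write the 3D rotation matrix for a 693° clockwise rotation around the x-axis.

Rotation matrix for clockwise 693° around x-axis:
A clockwise rotation by 693° is a counterclockwise rotation by -693°.
cos(-693°) = 0.8910, sin(-693°) = 0.4540
Result: [[1, 0, 0], [0, 0.8910, -0.4540], [0, 0.4540, 0.8910]]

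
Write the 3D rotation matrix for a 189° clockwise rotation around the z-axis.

Rotation matrix for clockwise 189° around z-axis:
A clockwise rotation by 189° is a counterclockwise rotation by -189°.
cos(-189°) = -0.9877, sin(-189°) = 0.1564
Result: [[-0.9877, -0.1564, 0], [0.1564, -0.9877, 0], [0, 0, 1]]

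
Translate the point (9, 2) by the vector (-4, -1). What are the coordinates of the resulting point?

Translation by (-4, -1) (homogeneous matrix [[1, 0, -4], [0, 1, -1], [0, 0, 1]]):
x' = 9 + -4 = 5
y' = 2 + -1 = 1
Result: (5, 1)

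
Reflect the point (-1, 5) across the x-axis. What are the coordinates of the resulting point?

Reflection across x-axis: (-1, 5) → (-1, -5)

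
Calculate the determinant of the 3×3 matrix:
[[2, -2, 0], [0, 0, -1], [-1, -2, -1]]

Expansion along first row:
det = 2·det([[0,-1],[-2,-1]]) - -2·det([[0,-1],[-1,-1]]) + 0·det([[0,0],[-1,-2]])
    = 2·(0·-1 - -1·-2) - -2·(0·-1 - -1·-1) + 0·(0·-2 - 0·-1)
    = 2·-2 - -2·-1 + 0·0
    = -4 + -2 + 0 = -6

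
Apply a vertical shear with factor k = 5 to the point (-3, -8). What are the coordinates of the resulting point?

Shear matrix for vertical shear with factor k = 5:
[[1, 0], [5, 1]]
Result: (-3, -8) → (-3, -23)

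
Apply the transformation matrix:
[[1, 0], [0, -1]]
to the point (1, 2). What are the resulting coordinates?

Matrix multiplication:
[[1, 0], [0, -1]] × [1, 2]ᵀ
= [(1)(1) + (0)(2), (0)(1) + (-1)(2)]ᵀ
= [1, -2]ᵀ
Result: (1, -2)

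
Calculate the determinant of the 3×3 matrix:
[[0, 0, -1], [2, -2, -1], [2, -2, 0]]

Expansion along first row:
det = 0·det([[-2,-1],[-2,0]]) - 0·det([[2,-1],[2,0]]) + -1·det([[2,-2],[2,-2]])
    = 0·(-2·0 - -1·-2) - 0·(2·0 - -1·2) + -1·(2·-2 - -2·2)
    = 0·-2 - 0·2 + -1·0
    = 0 + 0 + 0 = 0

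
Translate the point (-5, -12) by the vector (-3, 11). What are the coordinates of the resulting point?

Translation by (-3, 11) (homogeneous matrix [[1, 0, -3], [0, 1, 11], [0, 0, 1]]):
x' = -5 + -3 = -8
y' = -12 + 11 = -1
Result: (-8, -1)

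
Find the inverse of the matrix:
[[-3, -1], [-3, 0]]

For [[a,b],[c,d]], inverse = (1/det)·[[d,-b],[-c,a]]
det = (-3)(0) - (-1)(-3) = 0 - 3 = -3
Inverse = (1/-3)·[[0, 1], [3, -3]]
= [[0, -1/3], [-1, 1]]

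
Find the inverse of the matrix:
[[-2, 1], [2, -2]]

For [[a,b],[c,d]], inverse = (1/det)·[[d,-b],[-c,a]]
det = (-2)(-2) - (1)(2) = 4 - 2 = 2
Inverse = (1/2)·[[-2, -1], [-2, -2]]
= [[-1, -1/2], [-1, -1]]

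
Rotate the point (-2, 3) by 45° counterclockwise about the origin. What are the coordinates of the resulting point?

Rotation matrix for 45°: [[cos 45°, -sin 45°], [sin 45°, cos 45°]] ≈ [[0.707107, -0.707107], [0.707107, 0.707107]]
[[0.707107, -0.707107], [0.707107, 0.707107]] × [-2, 3]ᵀ ≈ [-3.5355, 0.7071]ᵀ
Result: (-3.5355, 0.7071)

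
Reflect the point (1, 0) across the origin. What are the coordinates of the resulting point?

Reflection across origin: (1, 0) → (-1, 0)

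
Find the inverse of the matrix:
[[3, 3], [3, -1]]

For [[a,b],[c,d]], inverse = (1/det)·[[d,-b],[-c,a]]
det = (3)(-1) - (3)(3) = -3 - 9 = -12
Inverse = (1/-12)·[[-1, -3], [-3, 3]]
= [[1/12, 1/4], [1/4, -1/4]]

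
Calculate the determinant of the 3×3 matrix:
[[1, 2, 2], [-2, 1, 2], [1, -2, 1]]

Expansion along first row:
det = 1·det([[1,2],[-2,1]]) - 2·det([[-2,2],[1,1]]) + 2·det([[-2,1],[1,-2]])
    = 1·(1·1 - 2·-2) - 2·(-2·1 - 2·1) + 2·(-2·-2 - 1·1)
    = 1·5 - 2·-4 + 2·3
    = 5 + 8 + 6 = 19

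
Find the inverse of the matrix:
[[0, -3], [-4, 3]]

For [[a,b],[c,d]], inverse = (1/det)·[[d,-b],[-c,a]]
det = (0)(3) - (-3)(-4) = 0 - 12 = -12
Inverse = (1/-12)·[[3, 3], [4, 0]]
= [[-1/4, -1/4], [-1/3, 0]]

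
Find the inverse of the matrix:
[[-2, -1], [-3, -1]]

For [[a,b],[c,d]], inverse = (1/det)·[[d,-b],[-c,a]]
det = (-2)(-1) - (-1)(-3) = 2 - 3 = -1
Inverse = (1/-1)·[[-1, 1], [3, -2]]
= [[1, -1], [-3, 2]]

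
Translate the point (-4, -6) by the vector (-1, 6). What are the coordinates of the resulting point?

Translation by (-1, 6) (homogeneous matrix [[1, 0, -1], [0, 1, 6], [0, 0, 1]]):
x' = -4 + -1 = -5
y' = -6 + 6 = 0
Result: (-5, 0)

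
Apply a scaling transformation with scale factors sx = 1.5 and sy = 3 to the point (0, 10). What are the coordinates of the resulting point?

Scaling matrix:
[[1.50, 0], [0, 3]]
Result: (0 × 1.5, 10 × 3) = (0, 30)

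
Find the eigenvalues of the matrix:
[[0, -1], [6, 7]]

Characteristic equation: det(A - λI) = 0
λ² - (trace)λ + (det) = 0
trace = 0 + 7 = 7, det = (0)(7) - (-1)(6) = 6
λ² - (7)λ + (6) = 0
λ = (7 ± √((7)² - 4·(6))) / 2 = (7 ± √25) / 2
Solving: λ = 1, 6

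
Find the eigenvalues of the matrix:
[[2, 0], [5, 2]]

Characteristic equation: det(A - λI) = 0
λ² - (trace)λ + (det) = 0
trace = 2 + 2 = 4, det = (2)(2) - (0)(5) = 4
λ² - (4)λ + (4) = 0
λ = (4 ± √((4)² - 4·(4))) / 2 = (4 ± √0) / 2
Solving: λ = 2, 2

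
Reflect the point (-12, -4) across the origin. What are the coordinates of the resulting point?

Reflection across origin: (-12, -4) → (12, 4)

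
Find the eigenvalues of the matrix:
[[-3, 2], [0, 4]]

Characteristic equation: det(A - λI) = 0
λ² - (trace)λ + (det) = 0
trace = -3 + 4 = 1, det = (-3)(4) - (2)(0) = -12
λ² - (1)λ + (-12) = 0
λ = (1 ± √((1)² - 4·(-12))) / 2 = (1 ± √49) / 2
Solving: λ = -3, 4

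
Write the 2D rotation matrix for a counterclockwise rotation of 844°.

Rotation matrix formula: [[cos θ, -sin θ], [sin θ, cos θ]]
For θ = 844°:
cos(844°) = -0.5592
sin(844°) = 0.8290
Result: [[-0.5592, -0.8290], [0.8290, -0.5592]]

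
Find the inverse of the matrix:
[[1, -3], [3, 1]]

For [[a,b],[c,d]], inverse = (1/det)·[[d,-b],[-c,a]]
det = (1)(1) - (-3)(3) = 1 - -9 = 10
Inverse = (1/10)·[[1, 3], [-3, 1]]
= [[1/10, 3/10], [-3/10, 1/10]]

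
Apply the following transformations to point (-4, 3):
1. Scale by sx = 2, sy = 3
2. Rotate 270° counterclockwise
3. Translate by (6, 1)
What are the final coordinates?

Step 1: Scale → (-8, 9)
Step 2: Rotate 270° → (9, 8)
Step 3: Translate → (15, 9)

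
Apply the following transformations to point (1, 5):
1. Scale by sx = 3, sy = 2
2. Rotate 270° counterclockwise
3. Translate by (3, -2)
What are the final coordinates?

Step 1: Scale → (3, 10)
Step 2: Rotate 270° → (10, -3)
Step 3: Translate → (13, -5)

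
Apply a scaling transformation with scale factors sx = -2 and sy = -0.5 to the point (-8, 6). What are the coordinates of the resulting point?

Scaling matrix:
[[-2, 0], [0, -0.50]]
Result: (-8 × -2, 6 × -0.5) = (16, -3)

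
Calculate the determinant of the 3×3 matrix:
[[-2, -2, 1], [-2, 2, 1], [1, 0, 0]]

Expansion along first row:
det = -2·det([[2,1],[0,0]]) - -2·det([[-2,1],[1,0]]) + 1·det([[-2,2],[1,0]])
    = -2·(2·0 - 1·0) - -2·(-2·0 - 1·1) + 1·(-2·0 - 2·1)
    = -2·0 - -2·-1 + 1·-2
    = 0 + -2 + -2 = -4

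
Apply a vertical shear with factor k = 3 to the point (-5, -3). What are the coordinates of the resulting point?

Shear matrix for vertical shear with factor k = 3:
[[1, 0], [3, 1]]
Result: (-5, -3) → (-5, -18)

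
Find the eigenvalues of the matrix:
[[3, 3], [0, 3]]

Characteristic equation: det(A - λI) = 0
λ² - (trace)λ + (det) = 0
trace = 3 + 3 = 6, det = (3)(3) - (3)(0) = 9
λ² - (6)λ + (9) = 0
λ = (6 ± √((6)² - 4·(9))) / 2 = (6 ± √0) / 2
Solving: λ = 3, 3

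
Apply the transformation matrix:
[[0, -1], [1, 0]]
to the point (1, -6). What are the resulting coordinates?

Matrix multiplication:
[[0, -1], [1, 0]] × [1, -6]ᵀ
= [(0)(1) + (-1)(-6), (1)(1) + (0)(-6)]ᵀ
= [6, 1]ᵀ
Result: (6, 1)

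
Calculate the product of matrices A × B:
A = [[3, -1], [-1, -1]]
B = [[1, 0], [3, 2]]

Matrix multiplication:
C[0][0] = 3×1 + -1×3 = 0
C[0][1] = 3×0 + -1×2 = -2
C[1][0] = -1×1 + -1×3 = -4
C[1][1] = -1×0 + -1×2 = -2
Result: [[0, -2], [-4, -2]]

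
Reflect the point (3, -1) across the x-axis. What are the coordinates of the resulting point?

Reflection across x-axis: (3, -1) → (3, 1)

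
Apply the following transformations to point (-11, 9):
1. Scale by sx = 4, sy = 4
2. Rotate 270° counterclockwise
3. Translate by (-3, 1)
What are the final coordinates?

Step 1: Scale → (-44, 36)
Step 2: Rotate 270° → (36, 44)
Step 3: Translate → (33, 45)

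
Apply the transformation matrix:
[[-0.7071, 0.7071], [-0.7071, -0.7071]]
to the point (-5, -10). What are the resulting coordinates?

Matrix multiplication:
[[-0.7071, 0.7071], [-0.7071, -0.7071]] × [-5, -10]ᵀ
= [(-0.7071)(-5) + (0.7071)(-10), (-0.7071)(-5) + (-0.7071)(-10)]ᵀ
= [-3.5355, 10.6065]ᵀ
Result: (-3.5355, 10.6065)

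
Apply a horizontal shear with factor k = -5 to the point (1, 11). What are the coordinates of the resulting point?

Shear matrix for horizontal shear with factor k = -5:
[[1, -5], [0, 1]]
Result: (1, 11) → (-54, 11)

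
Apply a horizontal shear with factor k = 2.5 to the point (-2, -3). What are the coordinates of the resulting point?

Shear matrix for horizontal shear with factor k = 2.5:
[[1, 2.50], [0, 1]]
Result: (-2, -3) → (-9.5, -3)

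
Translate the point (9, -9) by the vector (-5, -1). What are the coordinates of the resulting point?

Translation by (-5, -1) (homogeneous matrix [[1, 0, -5], [0, 1, -1], [0, 0, 1]]):
x' = 9 + -5 = 4
y' = -9 + -1 = -10
Result: (4, -10)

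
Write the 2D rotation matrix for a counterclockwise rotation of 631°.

Rotation matrix formula: [[cos θ, -sin θ], [sin θ, cos θ]]
For θ = 631°:
cos(631°) = 0.0175
sin(631°) = -0.9998
Result: [[0.0175, 0.9998], [-0.9998, 0.0175]]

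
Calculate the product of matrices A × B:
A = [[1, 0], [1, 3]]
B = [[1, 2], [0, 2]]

Matrix multiplication:
C[0][0] = 1×1 + 0×0 = 1
C[0][1] = 1×2 + 0×2 = 2
C[1][0] = 1×1 + 3×0 = 1
C[1][1] = 1×2 + 3×2 = 8
Result: [[1, 2], [1, 8]]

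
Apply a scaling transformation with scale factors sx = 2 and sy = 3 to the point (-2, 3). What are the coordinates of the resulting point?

Scaling matrix:
[[2, 0], [0, 3]]
Result: (-2 × 2, 3 × 3) = (-4, 9)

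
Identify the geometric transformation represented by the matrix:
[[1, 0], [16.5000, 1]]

This matrix represents: vertical shear with factor 16.5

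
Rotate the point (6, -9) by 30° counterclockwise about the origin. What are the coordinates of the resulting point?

Rotation matrix for 30°: [[cos 30°, -sin 30°], [sin 30°, cos 30°]] ≈ [[0.866025, -0.500000], [0.500000, 0.866025]]
[[0.866025, -0.500000], [0.500000, 0.866025]] × [6, -9]ᵀ ≈ [9.6962, -4.7942]ᵀ
Result: (9.6962, -4.7942)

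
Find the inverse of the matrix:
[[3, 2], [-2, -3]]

For [[a,b],[c,d]], inverse = (1/det)·[[d,-b],[-c,a]]
det = (3)(-3) - (2)(-2) = -9 - -4 = -5
Inverse = (1/-5)·[[-3, -2], [2, 3]]
= [[3/5, 2/5], [-2/5, -3/5]]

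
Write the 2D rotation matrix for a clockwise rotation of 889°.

Rotation matrix formula: [[cos θ, -sin θ], [sin θ, cos θ]]
A clockwise rotation by 889° is equivalent to a counterclockwise rotation by -889°.
For θ = -889°:
cos(-889°) = -0.9816
sin(-889°) = -0.1908
Result: [[-0.9816, 0.1908], [-0.1908, -0.9816]]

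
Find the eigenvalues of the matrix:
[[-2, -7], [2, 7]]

Characteristic equation: det(A - λI) = 0
λ² - (trace)λ + (det) = 0
trace = -2 + 7 = 5, det = (-2)(7) - (-7)(2) = 0
λ² - (5)λ + (0) = 0
λ = (5 ± √((5)² - 4·(0))) / 2 = (5 ± √25) / 2
Solving: λ = 0, 5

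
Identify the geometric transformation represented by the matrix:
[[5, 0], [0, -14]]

This matrix represents: non-uniform scaling by sx = 5, sy = -14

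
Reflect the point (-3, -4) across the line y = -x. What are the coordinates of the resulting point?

Reflection across line y = -x: (-3, -4) → (4, 3)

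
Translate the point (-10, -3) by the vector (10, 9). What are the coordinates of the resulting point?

Translation by (10, 9) (homogeneous matrix [[1, 0, 10], [0, 1, 9], [0, 0, 1]]):
x' = -10 + 10 = 0
y' = -3 + 9 = 6
Result: (0, 6)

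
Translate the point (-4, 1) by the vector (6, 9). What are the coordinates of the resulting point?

Translation by (6, 9) (homogeneous matrix [[1, 0, 6], [0, 1, 9], [0, 0, 1]]):
x' = -4 + 6 = 2
y' = 1 + 9 = 10
Result: (2, 10)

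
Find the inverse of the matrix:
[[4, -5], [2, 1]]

For [[a,b],[c,d]], inverse = (1/det)·[[d,-b],[-c,a]]
det = (4)(1) - (-5)(2) = 4 - -10 = 14
Inverse = (1/14)·[[1, 5], [-2, 4]]
= [[1/14, 5/14], [-1/7, 2/7]]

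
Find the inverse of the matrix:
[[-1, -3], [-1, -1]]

For [[a,b],[c,d]], inverse = (1/det)·[[d,-b],[-c,a]]
det = (-1)(-1) - (-3)(-1) = 1 - 3 = -2
Inverse = (1/-2)·[[-1, 3], [1, -1]]
= [[1/2, -3/2], [-1/2, 1/2]]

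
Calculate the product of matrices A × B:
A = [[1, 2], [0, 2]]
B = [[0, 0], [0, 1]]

Matrix multiplication:
C[0][0] = 1×0 + 2×0 = 0
C[0][1] = 1×0 + 2×1 = 2
C[1][0] = 0×0 + 2×0 = 0
C[1][1] = 0×0 + 2×1 = 2
Result: [[0, 2], [0, 2]]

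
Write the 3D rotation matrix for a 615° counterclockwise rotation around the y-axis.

Rotation matrix for counterclockwise 615° around y-axis:
cos(615°) = -0.2588, sin(615°) = -0.9659
Result: [[-0.2588, 0, -0.9659], [0, 1, 0], [0.9659, 0, -0.2588]]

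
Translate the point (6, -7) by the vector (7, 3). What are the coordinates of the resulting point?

Translation by (7, 3) (homogeneous matrix [[1, 0, 7], [0, 1, 3], [0, 0, 1]]):
x' = 6 + 7 = 13
y' = -7 + 3 = -4
Result: (13, -4)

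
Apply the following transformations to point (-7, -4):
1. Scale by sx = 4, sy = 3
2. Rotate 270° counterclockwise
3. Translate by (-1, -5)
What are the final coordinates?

Step 1: Scale → (-28, -12)
Step 2: Rotate 270° → (-12, 28)
Step 3: Translate → (-13, 23)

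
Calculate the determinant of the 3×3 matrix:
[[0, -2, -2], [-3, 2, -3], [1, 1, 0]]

Expansion along first row:
det = 0·det([[2,-3],[1,0]]) - -2·det([[-3,-3],[1,0]]) + -2·det([[-3,2],[1,1]])
    = 0·(2·0 - -3·1) - -2·(-3·0 - -3·1) + -2·(-3·1 - 2·1)
    = 0·3 - -2·3 + -2·-5
    = 0 + 6 + 10 = 16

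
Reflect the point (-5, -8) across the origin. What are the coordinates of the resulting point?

Reflection across origin: (-5, -8) → (5, 8)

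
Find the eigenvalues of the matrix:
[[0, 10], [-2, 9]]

Characteristic equation: det(A - λI) = 0
λ² - (trace)λ + (det) = 0
trace = 0 + 9 = 9, det = (0)(9) - (10)(-2) = 20
λ² - (9)λ + (20) = 0
λ = (9 ± √((9)² - 4·(20))) / 2 = (9 ± √1) / 2
Solving: λ = 4, 5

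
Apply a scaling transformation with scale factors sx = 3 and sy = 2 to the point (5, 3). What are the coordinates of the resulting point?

Scaling matrix:
[[3, 0], [0, 2]]
Result: (5 × 3, 3 × 2) = (15, 6)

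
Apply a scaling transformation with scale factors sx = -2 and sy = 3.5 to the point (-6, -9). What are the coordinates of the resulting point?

Scaling matrix:
[[-2, 0], [0, 3.50]]
Result: (-6 × -2, -9 × 3.5) = (12, -31.5)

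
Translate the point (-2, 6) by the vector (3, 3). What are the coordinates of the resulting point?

Translation by (3, 3) (homogeneous matrix [[1, 0, 3], [0, 1, 3], [0, 0, 1]]):
x' = -2 + 3 = 1
y' = 6 + 3 = 9
Result: (1, 9)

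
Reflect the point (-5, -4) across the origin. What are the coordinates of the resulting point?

Reflection across origin: (-5, -4) → (5, 4)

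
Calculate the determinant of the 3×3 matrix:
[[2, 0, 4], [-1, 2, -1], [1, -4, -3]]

Expansion along first row:
det = 2·det([[2,-1],[-4,-3]]) - 0·det([[-1,-1],[1,-3]]) + 4·det([[-1,2],[1,-4]])
    = 2·(2·-3 - -1·-4) - 0·(-1·-3 - -1·1) + 4·(-1·-4 - 2·1)
    = 2·-10 - 0·4 + 4·2
    = -20 + 0 + 8 = -12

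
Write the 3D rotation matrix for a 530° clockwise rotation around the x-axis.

Rotation matrix for clockwise 530° around x-axis:
A clockwise rotation by 530° is a counterclockwise rotation by -530°.
cos(-530°) = -0.9848, sin(-530°) = -0.1736
Result: [[1, 0, 0], [0, -0.9848, 0.1736], [0, -0.1736, -0.9848]]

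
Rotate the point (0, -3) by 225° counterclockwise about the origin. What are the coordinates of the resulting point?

Rotation matrix for 225°: [[cos 225°, -sin 225°], [sin 225°, cos 225°]] ≈ [[-0.707107, 0.707107], [-0.707107, -0.707107]]
[[-0.707107, 0.707107], [-0.707107, -0.707107]] × [0, -3]ᵀ ≈ [-2.1213, 2.1213]ᵀ
Result: (-2.1213, 2.1213)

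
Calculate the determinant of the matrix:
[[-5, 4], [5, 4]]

For a 2×2 matrix [[a, b], [c, d]], det = ad - bc
det = (-5)(4) - (4)(5) = -20 - 20 = -40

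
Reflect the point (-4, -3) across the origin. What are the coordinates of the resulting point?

Reflection across origin: (-4, -3) → (4, 3)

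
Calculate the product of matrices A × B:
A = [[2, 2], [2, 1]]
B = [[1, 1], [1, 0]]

Matrix multiplication:
C[0][0] = 2×1 + 2×1 = 4
C[0][1] = 2×1 + 2×0 = 2
C[1][0] = 2×1 + 1×1 = 3
C[1][1] = 2×1 + 1×0 = 2
Result: [[4, 2], [3, 2]]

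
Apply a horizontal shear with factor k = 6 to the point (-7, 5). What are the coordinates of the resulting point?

Shear matrix for horizontal shear with factor k = 6:
[[1, 6], [0, 1]]
Result: (-7, 5) → (23, 5)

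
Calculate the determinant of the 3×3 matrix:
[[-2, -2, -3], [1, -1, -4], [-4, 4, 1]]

Expansion along first row:
det = -2·det([[-1,-4],[4,1]]) - -2·det([[1,-4],[-4,1]]) + -3·det([[1,-1],[-4,4]])
    = -2·(-1·1 - -4·4) - -2·(1·1 - -4·-4) + -3·(1·4 - -1·-4)
    = -2·15 - -2·-15 + -3·0
    = -30 + -30 + 0 = -60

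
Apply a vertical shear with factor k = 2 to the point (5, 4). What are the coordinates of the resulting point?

Shear matrix for vertical shear with factor k = 2:
[[1, 0], [2, 1]]
Result: (5, 4) → (5, 14)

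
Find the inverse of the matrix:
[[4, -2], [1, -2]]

For [[a,b],[c,d]], inverse = (1/det)·[[d,-b],[-c,a]]
det = (4)(-2) - (-2)(1) = -8 - -2 = -6
Inverse = (1/-6)·[[-2, 2], [-1, 4]]
= [[1/3, -1/3], [1/6, -2/3]]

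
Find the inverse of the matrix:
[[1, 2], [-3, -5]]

For [[a,b],[c,d]], inverse = (1/det)·[[d,-b],[-c,a]]
det = (1)(-5) - (2)(-3) = -5 - -6 = 1
Inverse = [[-5, -2], [3, 1]]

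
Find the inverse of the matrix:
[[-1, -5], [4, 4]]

For [[a,b],[c,d]], inverse = (1/det)·[[d,-b],[-c,a]]
det = (-1)(4) - (-5)(4) = -4 - -20 = 16
Inverse = (1/16)·[[4, 5], [-4, -1]]
= [[1/4, 5/16], [-1/4, -1/16]]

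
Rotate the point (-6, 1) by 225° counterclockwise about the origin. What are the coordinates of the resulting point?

Rotation matrix for 225°: [[cos 225°, -sin 225°], [sin 225°, cos 225°]] ≈ [[-0.707107, 0.707107], [-0.707107, -0.707107]]
[[-0.707107, 0.707107], [-0.707107, -0.707107]] × [-6, 1]ᵀ ≈ [4.9497, 3.5355]ᵀ
Result: (4.9497, 3.5355)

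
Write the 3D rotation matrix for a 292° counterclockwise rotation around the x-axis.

Rotation matrix for counterclockwise 292° around x-axis:
cos(292°) = 0.3746, sin(292°) = -0.9272
Result: [[1, 0, 0], [0, 0.3746, 0.9272], [0, -0.9272, 0.3746]]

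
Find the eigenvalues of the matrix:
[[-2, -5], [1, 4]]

Characteristic equation: det(A - λI) = 0
λ² - (trace)λ + (det) = 0
trace = -2 + 4 = 2, det = (-2)(4) - (-5)(1) = -3
λ² - (2)λ + (-3) = 0
λ = (2 ± √((2)² - 4·(-3))) / 2 = (2 ± √16) / 2
Solving: λ = -1, 3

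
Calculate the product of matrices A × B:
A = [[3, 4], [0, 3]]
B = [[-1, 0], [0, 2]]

Matrix multiplication:
C[0][0] = 3×-1 + 4×0 = -3
C[0][1] = 3×0 + 4×2 = 8
C[1][0] = 0×-1 + 3×0 = 0
C[1][1] = 0×0 + 3×2 = 6
Result: [[-3, 8], [0, 6]]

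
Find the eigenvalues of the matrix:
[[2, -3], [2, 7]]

Characteristic equation: det(A - λI) = 0
λ² - (trace)λ + (det) = 0
trace = 2 + 7 = 9, det = (2)(7) - (-3)(2) = 20
λ² - (9)λ + (20) = 0
λ = (9 ± √((9)² - 4·(20))) / 2 = (9 ± √1) / 2
Solving: λ = 4, 5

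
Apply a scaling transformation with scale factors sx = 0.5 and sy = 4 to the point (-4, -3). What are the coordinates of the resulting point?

Scaling matrix:
[[0.50, 0], [0, 4]]
Result: (-4 × 0.5, -3 × 4) = (-2, -12)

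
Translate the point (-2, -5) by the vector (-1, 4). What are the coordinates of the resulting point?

Translation by (-1, 4) (homogeneous matrix [[1, 0, -1], [0, 1, 4], [0, 0, 1]]):
x' = -2 + -1 = -3
y' = -5 + 4 = -1
Result: (-3, -1)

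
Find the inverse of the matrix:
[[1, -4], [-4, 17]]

For [[a,b],[c,d]], inverse = (1/det)·[[d,-b],[-c,a]]
det = (1)(17) - (-4)(-4) = 17 - 16 = 1
Inverse = [[17, 4], [4, 1]]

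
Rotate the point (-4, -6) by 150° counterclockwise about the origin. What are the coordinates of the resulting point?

Rotation matrix for 150°: [[cos 150°, -sin 150°], [sin 150°, cos 150°]] ≈ [[-0.866025, -0.500000], [0.500000, -0.866025]]
[[-0.866025, -0.500000], [0.500000, -0.866025]] × [-4, -6]ᵀ ≈ [6.4641, 3.1962]ᵀ
Result: (6.4641, 3.1962)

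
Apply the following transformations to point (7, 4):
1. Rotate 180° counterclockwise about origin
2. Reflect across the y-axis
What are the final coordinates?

Step 1: Rotate 180° → (-7, -4)
Step 2: Reflect across y-axis → (7, -4)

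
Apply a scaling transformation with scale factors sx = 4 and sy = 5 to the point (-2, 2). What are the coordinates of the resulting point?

Scaling matrix:
[[4, 0], [0, 5]]
Result: (-2 × 4, 2 × 5) = (-8, 10)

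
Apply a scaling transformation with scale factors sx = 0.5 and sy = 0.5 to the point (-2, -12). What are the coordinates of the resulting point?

Scaling matrix:
[[0.50, 0], [0, 0.50]]
Result: (-2 × 0.5, -12 × 0.5) = (-1, -6)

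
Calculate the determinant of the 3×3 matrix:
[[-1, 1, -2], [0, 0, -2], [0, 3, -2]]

Expansion along first row:
det = -1·det([[0,-2],[3,-2]]) - 1·det([[0,-2],[0,-2]]) + -2·det([[0,0],[0,3]])
    = -1·(0·-2 - -2·3) - 1·(0·-2 - -2·0) + -2·(0·3 - 0·0)
    = -1·6 - 1·0 + -2·0
    = -6 + 0 + 0 = -6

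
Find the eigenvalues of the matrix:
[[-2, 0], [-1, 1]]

Characteristic equation: det(A - λI) = 0
λ² - (trace)λ + (det) = 0
trace = -2 + 1 = -1, det = (-2)(1) - (0)(-1) = -2
λ² - (-1)λ + (-2) = 0
λ = (-1 ± √((-1)² - 4·(-2))) / 2 = (-1 ± √9) / 2
Solving: λ = -2, 1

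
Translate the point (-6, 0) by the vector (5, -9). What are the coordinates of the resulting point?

Translation by (5, -9) (homogeneous matrix [[1, 0, 5], [0, 1, -9], [0, 0, 1]]):
x' = -6 + 5 = -1
y' = 0 + -9 = -9
Result: (-1, -9)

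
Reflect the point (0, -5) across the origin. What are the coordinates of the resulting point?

Reflection across origin: (0, -5) → (0, 5)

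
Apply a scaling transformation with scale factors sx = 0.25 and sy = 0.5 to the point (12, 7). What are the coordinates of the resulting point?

Scaling matrix:
[[0.25, 0], [0, 0.50]]
Result: (12 × 0.25, 7 × 0.5) = (3, 3.5)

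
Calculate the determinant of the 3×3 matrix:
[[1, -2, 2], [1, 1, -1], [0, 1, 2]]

Expansion along first row:
det = 1·det([[1,-1],[1,2]]) - -2·det([[1,-1],[0,2]]) + 2·det([[1,1],[0,1]])
    = 1·(1·2 - -1·1) - -2·(1·2 - -1·0) + 2·(1·1 - 1·0)
    = 1·3 - -2·2 + 2·1
    = 3 + 4 + 2 = 9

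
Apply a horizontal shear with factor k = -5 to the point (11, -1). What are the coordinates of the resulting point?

Shear matrix for horizontal shear with factor k = -5:
[[1, -5], [0, 1]]
Result: (11, -1) → (16, -1)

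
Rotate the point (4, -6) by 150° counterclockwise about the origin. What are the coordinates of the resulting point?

Rotation matrix for 150°: [[cos 150°, -sin 150°], [sin 150°, cos 150°]] ≈ [[-0.866025, -0.500000], [0.500000, -0.866025]]
[[-0.866025, -0.500000], [0.500000, -0.866025]] × [4, -6]ᵀ ≈ [-0.4641, 7.1962]ᵀ
Result: (-0.4641, 7.1962)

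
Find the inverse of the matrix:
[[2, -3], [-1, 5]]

For [[a,b],[c,d]], inverse = (1/det)·[[d,-b],[-c,a]]
det = (2)(5) - (-3)(-1) = 10 - 3 = 7
Inverse = (1/7)·[[5, 3], [1, 2]]
= [[5/7, 3/7], [1/7, 2/7]]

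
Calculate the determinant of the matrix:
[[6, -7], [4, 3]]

For a 2×2 matrix [[a, b], [c, d]], det = ad - bc
det = (6)(3) - (-7)(4) = 18 - -28 = 46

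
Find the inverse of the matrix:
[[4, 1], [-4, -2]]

For [[a,b],[c,d]], inverse = (1/det)·[[d,-b],[-c,a]]
det = (4)(-2) - (1)(-4) = -8 - -4 = -4
Inverse = (1/-4)·[[-2, -1], [4, 4]]
= [[1/2, 1/4], [-1, -1]]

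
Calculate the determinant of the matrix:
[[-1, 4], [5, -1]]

For a 2×2 matrix [[a, b], [c, d]], det = ad - bc
det = (-1)(-1) - (4)(5) = 1 - 20 = -19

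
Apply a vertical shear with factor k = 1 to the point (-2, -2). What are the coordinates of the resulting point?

Shear matrix for vertical shear with factor k = 1:
[[1, 0], [1, 1]]
Result: (-2, -2) → (-2, -4)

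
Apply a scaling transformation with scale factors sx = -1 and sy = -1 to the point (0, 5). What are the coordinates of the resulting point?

Scaling matrix:
[[-1, 0], [0, -1]]
Result: (0 × -1, 5 × -1) = (0, -5)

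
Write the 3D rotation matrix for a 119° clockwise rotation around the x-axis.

Rotation matrix for clockwise 119° around x-axis:
A clockwise rotation by 119° is a counterclockwise rotation by -119°.
cos(-119°) = -0.4848, sin(-119°) = -0.8746
Result: [[1, 0, 0], [0, -0.4848, 0.8746], [0, -0.8746, -0.4848]]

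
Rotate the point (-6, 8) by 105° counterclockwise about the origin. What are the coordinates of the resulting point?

Rotation matrix for 105°: [[cos 105°, -sin 105°], [sin 105°, cos 105°]] ≈ [[-0.258819, -0.965926], [0.965926, -0.258819]]
[[-0.258819, -0.965926], [0.965926, -0.258819]] × [-6, 8]ᵀ ≈ [-6.1745, -7.8661]ᵀ
Result: (-6.1745, -7.8661)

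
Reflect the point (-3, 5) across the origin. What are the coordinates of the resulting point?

Reflection across origin: (-3, 5) → (3, -5)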